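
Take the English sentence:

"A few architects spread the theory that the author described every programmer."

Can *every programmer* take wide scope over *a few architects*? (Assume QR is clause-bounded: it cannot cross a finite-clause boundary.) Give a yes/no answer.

*every programmer* is embedded in the complex NP *the theory that the author described every programmer*.
Noun-complement clauses are scope islands (the Complex NP Constraint): a quantifier inside one cannot scope into the matrix.
So *every programmer* cannot raise high enough to outscope *a few architects*; only the surface ordering *a few architects* > *every programmer* is available.

No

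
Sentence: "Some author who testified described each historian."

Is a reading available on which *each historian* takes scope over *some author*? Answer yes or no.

Yes

Although the sentence contains a relative clause (*who testified*), *each historian* is outside it, in the matrix VP.
QR within a single clause is free, so the lower quantifier may take scope over the higher one.
The sentence is scopally ambiguous between *some author* > *each historian* and *each historian* > *some author*.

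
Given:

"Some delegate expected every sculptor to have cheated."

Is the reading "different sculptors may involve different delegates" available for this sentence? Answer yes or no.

This is the *every sculptor* > *some delegate* reading.
*every sculptor* is an ECM subject; ECM complements are not islands, and the embedded quantifier may take matrix scope.
No island intervenes, so both surface and inverse scope are derivable.

Yes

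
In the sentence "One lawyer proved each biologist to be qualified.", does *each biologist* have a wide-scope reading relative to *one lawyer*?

Yes

*each biologist* is an ECM subject; ECM complements are not islands, and the embedded quantifier may take matrix scope.
Nothing blocks QR of the lower DP to a position above the higher one, so inverse scope is available.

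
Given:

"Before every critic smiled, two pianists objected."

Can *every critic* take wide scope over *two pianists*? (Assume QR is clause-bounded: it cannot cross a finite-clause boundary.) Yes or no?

No

The DP *every critic* is contained in the adjunct clause *before every critic smiled*.
The adjunct-island constraint bars QR out of an adverbial clause.
There is no licit LF on which *every critic* c-commands *two pianists*.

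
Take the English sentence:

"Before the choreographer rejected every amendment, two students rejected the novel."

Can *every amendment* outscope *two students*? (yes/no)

No

*every amendment* is embedded in the adjunct clause *before the choreographer rejected every amendment*.
Scope out of an adjunct clause is unavailable: QR respects the adjunct-island constraint.
There is no licit LF on which *every amendment* c-commands *two students*.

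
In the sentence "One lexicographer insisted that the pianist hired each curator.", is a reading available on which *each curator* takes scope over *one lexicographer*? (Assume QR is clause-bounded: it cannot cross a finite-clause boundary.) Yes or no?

No

Structurally, *each curator* is inside the finite complement clause *that the pianist hired each curator*.
Given the clause-boundedness assumption, QR cannot cross the finite CP into the matrix.
So *each curator* cannot raise high enough to outscope *one lexicographer*; only the surface ordering *one lexicographer* > *each curator* is available.
(Only the surface reading survives: one fixed lexicographer with respect to all the relevant curators.)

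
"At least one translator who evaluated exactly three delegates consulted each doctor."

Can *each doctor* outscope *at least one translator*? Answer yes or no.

Although the sentence contains a relative clause (*who evaluated exactly three delegates*), *each doctor* is outside it, in the matrix VP.
Nothing blocks QR of the lower DP to a position above the higher one, so inverse scope is available.
The sentence is scopally ambiguous between *at least one translator* > *each doctor* and *each doctor* > *at least one translator*.

Yes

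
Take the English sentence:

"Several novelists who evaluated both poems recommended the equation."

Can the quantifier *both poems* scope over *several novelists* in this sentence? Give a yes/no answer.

No

The DP *both poems* is contained in the relative clause *who evaluated both poems*.
Relative clauses are scope islands: a quantifier cannot QR out of a relative clause to take scope in the matrix clause.
So the wide-scope reading for *both poems* is blocked.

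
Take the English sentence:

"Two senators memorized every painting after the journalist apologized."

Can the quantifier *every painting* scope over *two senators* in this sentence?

Although there is an adjunct clause, *every painting* is in the main clause, not inside the adjunct.
Ordinary QR to a clause-peripheral position gives the wide-scope LF for the lower DP.
Both orderings are possible: *two senators* > *every painting* and *every painting* > *two senators*.

Yes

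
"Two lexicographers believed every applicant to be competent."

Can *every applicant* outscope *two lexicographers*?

Yes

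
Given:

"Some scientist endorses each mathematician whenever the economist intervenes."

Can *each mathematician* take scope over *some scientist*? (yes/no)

Yes

The adjunct island is irrelevant here — *each mathematician* and *some scientist* are both in the matrix clause.
QR within a single clause is free, so the lower quantifier may take scope over the higher one.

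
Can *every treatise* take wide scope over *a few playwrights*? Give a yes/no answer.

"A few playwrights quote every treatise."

*every treatise* is the matrix object and *a few playwrights* the matrix subject; the two are clausemates.
Nothing blocks QR of the lower DP to a position above the higher one, so inverse scope is available.
Both orderings are possible: *a few playwrights* > *every treatise* and *every treatise* > *a few playwrights*.

Yes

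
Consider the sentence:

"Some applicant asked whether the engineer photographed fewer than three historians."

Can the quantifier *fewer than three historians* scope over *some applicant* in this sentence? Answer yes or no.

The target quantifier *fewer than three historians* is part of the embedded question *whether the engineer photographed fewer than three historians*.
An indirect question is a wh-island; the filled [Spec,CP] blocks QR across the CP edge.
Hence only narrow scope for *fewer than three historians* (under *some applicant*) survives.

No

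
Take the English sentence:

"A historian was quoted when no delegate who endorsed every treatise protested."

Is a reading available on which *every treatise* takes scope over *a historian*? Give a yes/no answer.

The DP *every treatise* is contained in the relative clause *who endorsed every treatise*, which is itself inside the adjunct *when no delegate who endorsed every treatise protested*.
Nested islands: the RC island is itself inside an adjunct island, so wide scope is doubly excluded.
There is no licit LF on which *every treatise* c-commands *a historian*.

No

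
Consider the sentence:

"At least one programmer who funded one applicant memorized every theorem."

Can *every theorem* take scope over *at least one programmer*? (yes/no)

Yes

*every theorem* is a matrix argument; only *at least one programmer* is modified by the relative clause *who funded one applicant*, so the RC island is irrelevant to the target quantifier.
Nothing blocks QR of the lower DP to a position above the higher one, so inverse scope is available.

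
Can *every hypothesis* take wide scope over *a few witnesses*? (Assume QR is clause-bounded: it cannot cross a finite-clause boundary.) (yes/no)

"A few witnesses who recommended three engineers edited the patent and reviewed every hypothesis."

Structurally, *every hypothesis* is inside one conjunct of the coordinate structure (*reviewed every hypothesis*).
QR out of a conjunct would have to apply non-ATB, which the CSC forbids.
*every hypothesis* > *a few witnesses* would require crossing that boundary, which is illicit.

No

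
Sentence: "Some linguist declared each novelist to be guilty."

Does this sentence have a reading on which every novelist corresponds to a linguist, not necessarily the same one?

That reading corresponds to *each novelist* > *some linguist*.
This is an ECM construction: *each novelist* is the infinitival subject, Case-marked by the matrix verb, and the infinitive is transparent for QR.
Ordinary QR to a clause-peripheral position gives the wide-scope LF for the lower DP.
The sentence is scopally ambiguous between *some linguist* > *each novelist* and *each novelist* > *some linguist*.

Yes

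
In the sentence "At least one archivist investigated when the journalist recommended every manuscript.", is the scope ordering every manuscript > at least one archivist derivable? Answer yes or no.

Structurally, *every manuscript* is inside the embedded question *when the journalist recommended every manuscript*.
Embedded questions are wh-islands: a quantifier inside an indirect question cannot QR into the matrix clause.
*every manuscript* > *at least one archivist* would require crossing that boundary, which is illicit.

No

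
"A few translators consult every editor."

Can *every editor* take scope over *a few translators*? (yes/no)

Yes

Both DPs are arguments of the same predicate; there is no clause or island boundary between them.
QR within a single clause is free, so the lower quantifier may take scope over the higher one.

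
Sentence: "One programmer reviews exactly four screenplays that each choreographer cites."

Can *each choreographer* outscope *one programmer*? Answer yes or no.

No

*each choreographer* is embedded in the relative clause *that each choreographer cites* modifying *exactly four screenplays*.
A relative clause is a scope island — quantifier raising cannot cross its boundary.
The inverse ordering *each choreographer* > *one programmer* is therefore underivable.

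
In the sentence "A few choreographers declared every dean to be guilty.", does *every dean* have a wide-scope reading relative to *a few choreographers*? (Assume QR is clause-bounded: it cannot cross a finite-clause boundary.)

*every dean* is an ECM subject; ECM complements are not islands, and the embedded quantifier may take matrix scope.
No island intervenes, so both surface and inverse scope are derivable.
So *every dean* > *a few choreographers* is among the available readings.

Yes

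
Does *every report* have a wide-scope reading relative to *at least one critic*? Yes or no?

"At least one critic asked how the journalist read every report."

No

Structurally, *every report* is inside the embedded question *how the journalist read every report*.
Embedded questions are wh-islands: a quantifier inside an indirect question cannot QR into the matrix clause.
*every report* > *at least one critic* would require crossing that boundary, which is illicit.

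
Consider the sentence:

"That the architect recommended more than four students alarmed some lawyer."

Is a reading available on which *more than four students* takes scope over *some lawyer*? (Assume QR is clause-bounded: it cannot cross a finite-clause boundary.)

*more than four students* sits inside the sentential subject *that the architect recommended more than four students*.
Sentential subjects are islands: a quantifier inside the subject clause cannot raise over the matrix predicate.
So the wide-scope reading for *more than four students* is blocked.

No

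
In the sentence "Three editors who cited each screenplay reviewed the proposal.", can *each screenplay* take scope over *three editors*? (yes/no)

The DP *each screenplay* is contained in the relative clause *who cited each screenplay*.
Relative clauses block scope extraction: QR cannot target a position outside the modified NP.
So *each screenplay* cannot raise high enough to outscope *three editors*; only the surface ordering *three editors* > *each screenplay* is available.

No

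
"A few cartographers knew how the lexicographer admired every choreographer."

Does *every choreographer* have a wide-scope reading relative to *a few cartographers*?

No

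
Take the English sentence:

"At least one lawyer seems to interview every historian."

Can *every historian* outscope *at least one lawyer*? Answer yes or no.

Yes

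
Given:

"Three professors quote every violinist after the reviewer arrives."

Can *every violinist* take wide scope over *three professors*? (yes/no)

Yes

The adjunct clause does not contain *every violinist*, which is the matrix object.
Clause-internal QR can adjoin the lower DP above the subject, yielding the inverse reading.
Both orderings are possible: *three professors* > *every violinist* and *every violinist* > *three professors*.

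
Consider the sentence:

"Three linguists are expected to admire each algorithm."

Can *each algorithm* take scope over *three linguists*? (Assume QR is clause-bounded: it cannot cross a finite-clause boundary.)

*each algorithm* is inside a raising infinitive, which is transparent to QR (no CP barrier), so it behaves as a matrix argument.
QR within a single clause is free, so the lower quantifier may take scope over the higher one.
The sentence is scopally ambiguous between *three linguists* > *each algorithm* and *each algorithm* > *three linguists*.

Yes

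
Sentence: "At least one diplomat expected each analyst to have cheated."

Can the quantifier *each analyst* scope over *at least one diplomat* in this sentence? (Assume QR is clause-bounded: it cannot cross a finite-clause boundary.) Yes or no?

ECM infinitives lack a CP barrier, so *each analyst* can QR over the matrix subject *at least one diplomat*.
Since no island is crossed, the inverse ordering is licensed alongside surface scope.
So *each analyst* > *at least one diplomat* is among the available readings.

Yes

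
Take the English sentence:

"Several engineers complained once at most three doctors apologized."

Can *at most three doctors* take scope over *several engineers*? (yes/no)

No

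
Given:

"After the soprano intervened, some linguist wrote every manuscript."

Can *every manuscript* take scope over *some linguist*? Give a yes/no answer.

Yes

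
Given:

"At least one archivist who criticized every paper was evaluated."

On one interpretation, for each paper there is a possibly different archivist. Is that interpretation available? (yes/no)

That reading corresponds to *every paper* > *at least one archivist*.
*every paper* occurs within the relative clause *who criticized every paper*.
Relative clauses are scope islands: a quantifier cannot QR out of a relative clause to take scope in the matrix clause.
*every paper* > *at least one archivist* would require crossing that boundary, which is illicit.

No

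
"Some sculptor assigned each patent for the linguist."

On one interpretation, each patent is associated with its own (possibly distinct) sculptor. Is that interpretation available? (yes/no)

That reading corresponds to *each patent* > *some sculptor*.
*each patent* and *some sculptor* are in the same minimal clause.
Since no island is crossed, the inverse ordering is licensed alongside surface scope.

Yes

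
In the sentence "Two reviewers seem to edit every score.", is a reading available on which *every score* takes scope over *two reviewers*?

Yes

*every score* is the object of the infinitival complement of a raising predicate; raising infinitives are transparent for QR, so the two DPs are in effect clausemates.
With no island boundary between them, the object can take inverse scope over the subject via ordinary QR within the clause.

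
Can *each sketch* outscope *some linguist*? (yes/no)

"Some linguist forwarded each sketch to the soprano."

*each sketch* is the matrix object and *some linguist* the matrix subject; the two are clausemates.
No island intervenes, so both surface and inverse scope are derivable.

Yes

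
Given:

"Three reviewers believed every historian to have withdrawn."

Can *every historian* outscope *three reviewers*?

Yes

The ECM infinitive is scope-transparent — *every historian* is free to raise above *three reviewers*.
Ordinary QR to a clause-peripheral position gives the wide-scope LF for the lower DP.
Both orderings are possible: *three reviewers* > *every historian* and *every historian* > *three reviewers*.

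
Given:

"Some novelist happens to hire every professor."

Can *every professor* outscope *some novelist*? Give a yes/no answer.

Yes

The matrix predicate is a raising verb, whose infinitival complement is not a scope island — *every professor* can QR into the matrix clause.
Nothing blocks QR of the lower DP to a position above the higher one, so inverse scope is available.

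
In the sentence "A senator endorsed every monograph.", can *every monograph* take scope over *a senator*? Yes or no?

*every monograph* is the matrix object and *a senator* the matrix subject; the two are clausemates.
QR within a single clause is free, so the lower quantifier may take scope over the higher one.

Yes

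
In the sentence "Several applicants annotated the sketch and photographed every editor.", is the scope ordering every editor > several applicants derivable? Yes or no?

No

The DP *every editor* is contained in one conjunct of the coordinate structure (*photographed every editor*).
A quantifier cannot raise out of one conjunct of a coordination across the whole coordinate structure — the CSC applies to QR.
So *every editor* cannot raise to a position above *several applicants*.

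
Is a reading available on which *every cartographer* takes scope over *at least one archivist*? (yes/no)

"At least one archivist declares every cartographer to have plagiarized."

Yes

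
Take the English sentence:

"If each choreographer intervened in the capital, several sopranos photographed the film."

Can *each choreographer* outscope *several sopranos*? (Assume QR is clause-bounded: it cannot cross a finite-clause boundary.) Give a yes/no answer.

No

*each choreographer* occurs within the adjunct clause *if each choreographer intervened in the capital*.
Since the clause is an adjunct (not a complement), the Adjunct Condition blocks QR across its edge.
So *each choreographer* cannot raise to a position above *several sopranos*.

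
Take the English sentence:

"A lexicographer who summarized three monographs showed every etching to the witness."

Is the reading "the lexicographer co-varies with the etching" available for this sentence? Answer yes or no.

The described interpretation is the *every etching* > *a lexicographer* scoping.
*every etching* sits in the matrix clause, not in the relative clause on *a lexicographer*.
QR within a single clause is free, so the lower quantifier may take scope over the higher one.
The sentence is scopally ambiguous between *a lexicographer* > *every etching* and *every etching* > *a lexicographer*.

Yes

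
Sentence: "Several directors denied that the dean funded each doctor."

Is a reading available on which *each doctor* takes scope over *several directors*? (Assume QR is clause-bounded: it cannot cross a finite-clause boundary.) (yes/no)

No

The target quantifier *each doctor* is part of the finite complement clause *that the dean funded each doctor*.
Under clause-bounded QR, a quantifier in an embedded finite clause cannot raise into the matrix clause.
*each doctor* is confined to the island and cannot take scope over *several directors*.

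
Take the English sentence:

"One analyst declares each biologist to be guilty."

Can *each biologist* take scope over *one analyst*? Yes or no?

The ECM infinitive is scope-transparent — *each biologist* is free to raise above *one analyst*.
Ordinary QR to a clause-peripheral position gives the wide-scope LF for the lower DP.
The sentence is scopally ambiguous between *one analyst* > *each biologist* and *each biologist* > *one analyst*.

Yes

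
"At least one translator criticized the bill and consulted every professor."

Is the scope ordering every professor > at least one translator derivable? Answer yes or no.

No

*every professor* sits inside one conjunct of the coordinate structure (*consulted every professor*).
Coordinate structures are islands for non-across-the-board movement, QR included.
So *every professor* cannot raise to a position above *at least one translator*.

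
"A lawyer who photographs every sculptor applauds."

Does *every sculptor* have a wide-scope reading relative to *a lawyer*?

The target quantifier *every sculptor* is part of the relative clause *who photographs every sculptor*.
The relative clause forms an island for QR, so the quantifier is confined to the head noun's restrictor.
*every sculptor* > *a lawyer* would require crossing that boundary, which is illicit.
(Only the surface reading survives: one fixed lawyer with respect to all the relevant sculptors.)

No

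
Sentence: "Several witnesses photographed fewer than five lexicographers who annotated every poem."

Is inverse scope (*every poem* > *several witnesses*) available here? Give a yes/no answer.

The target quantifier *every poem* is part of the relative clause *who annotated every poem* modifying *fewer than five lexicographers*.
Quantifiers inside a relative clause are trapped there; the RC boundary blocks QR.
*every poem* > *several witnesses* would require crossing that boundary, which is illicit.

No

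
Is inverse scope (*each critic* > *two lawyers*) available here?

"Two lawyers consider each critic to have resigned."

*each critic* is an ECM subject; ECM complements are not islands, and the embedded quantifier may take matrix scope.
Nothing blocks QR of the lower DP to a position above the higher one, so inverse scope is available.
The sentence is scopally ambiguous between *two lawyers* > *each critic* and *each critic* > *two lawyers*.

Yes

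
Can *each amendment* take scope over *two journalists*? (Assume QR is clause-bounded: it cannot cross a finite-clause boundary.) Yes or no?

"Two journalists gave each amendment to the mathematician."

*each amendment* is the matrix object and *two journalists* the matrix subject; the two are clausemates.
QR within a single clause is free, so the lower quantifier may take scope over the higher one.
The sentence is scopally ambiguous between *two journalists* > *each amendment* and *each amendment* > *two journalists*.

Yes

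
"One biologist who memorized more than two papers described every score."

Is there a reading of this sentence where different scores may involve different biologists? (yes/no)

The paraphrase describes the scope ordering *every score* > *one biologist*.
The relative clause *who memorized more than two papers* modifies *one biologist*, but *every score* is not inside that relative clause — it is an argument of the matrix verb.
QR within a single clause is free, so the lower quantifier may take scope over the higher one.

Yes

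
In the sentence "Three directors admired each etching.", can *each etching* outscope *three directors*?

Yes

*three directors* and *each etching* are co-arguments of the matrix verb, with nothing but a clause-internal boundary between them.
Clause-internal QR can adjoin the lower DP above the subject, yielding the inverse reading.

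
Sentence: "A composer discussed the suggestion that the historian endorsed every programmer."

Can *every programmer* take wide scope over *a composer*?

No

The target quantifier *every programmer* is part of the complex NP *the suggestion that the historian endorsed every programmer*.
Noun-complement clauses are scope islands (the Complex NP Constraint): a quantifier inside one cannot scope into the matrix.
The inverse ordering *every programmer* > *a composer* is therefore underivable.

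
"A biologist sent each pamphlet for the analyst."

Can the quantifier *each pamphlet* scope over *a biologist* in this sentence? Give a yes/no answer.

Yes

Both DPs are arguments of the same predicate; there is no clause or island boundary between them.
QR within a single clause is free, so the lower quantifier may take scope over the higher one.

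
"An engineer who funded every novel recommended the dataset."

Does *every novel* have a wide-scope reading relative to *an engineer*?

*every novel* occurs within the relative clause *who funded every novel*.
A relative clause is a scope island — quantifier raising cannot cross its boundary.
Hence only narrow scope for *every novel* (under *an engineer*) survives.

No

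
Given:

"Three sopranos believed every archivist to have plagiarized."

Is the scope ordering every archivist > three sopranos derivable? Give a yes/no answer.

The ECM infinitive is scope-transparent — *every archivist* is free to raise above *three sopranos*.
With no island boundary between them, the object can take inverse scope over the subject via ordinary QR within the clause.
The sentence is scopally ambiguous between *three sopranos* > *every archivist* and *every archivist* > *three sopranos*.

Yes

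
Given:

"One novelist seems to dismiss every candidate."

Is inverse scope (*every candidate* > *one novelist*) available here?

Raising constructions are monoclausal for scope purposes; *every candidate* is not separated from *one novelist* by any island.
Ordinary QR to a clause-peripheral position gives the wide-scope LF for the lower DP.

Yes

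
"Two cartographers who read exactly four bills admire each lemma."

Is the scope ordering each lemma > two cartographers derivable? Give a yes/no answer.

Although the sentence contains a relative clause (*who read exactly four bills*), *each lemma* is outside it, in the matrix VP.
Since no island is crossed, the inverse ordering is licensed alongside surface scope.
Both orderings are possible: *two cartographers* > *each lemma* and *each lemma* > *two cartographers*.

Yes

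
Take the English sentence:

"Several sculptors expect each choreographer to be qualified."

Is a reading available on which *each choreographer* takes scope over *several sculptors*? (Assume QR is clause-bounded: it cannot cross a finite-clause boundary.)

Yes

This is an ECM construction: *each choreographer* is the infinitival subject, Case-marked by the matrix verb, and the infinitive is transparent for QR.
Since no island is crossed, the inverse ordering is licensed alongside surface scope.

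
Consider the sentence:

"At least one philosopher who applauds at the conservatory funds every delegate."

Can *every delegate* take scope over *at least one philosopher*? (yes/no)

Although the sentence contains a relative clause (*who applauds at the conservatory*), *every delegate* is outside it, in the matrix VP.
QR within a single clause is free, so the lower quantifier may take scope over the higher one.
So *every delegate* > *at least one philosopher* is among the available readings.

Yes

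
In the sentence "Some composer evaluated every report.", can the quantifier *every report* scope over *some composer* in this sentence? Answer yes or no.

Yes

*some composer* and *every report* are co-arguments of the matrix verb, with nothing but a clause-internal boundary between them.
QR within a single clause is free, so the lower quantifier may take scope over the higher one.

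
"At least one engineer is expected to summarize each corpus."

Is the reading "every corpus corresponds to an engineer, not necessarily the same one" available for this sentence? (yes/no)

The described interpretation is the *each corpus* > *at least one engineer* scoping.
Raising constructions are monoclausal for scope purposes; *each corpus* is not separated from *at least one engineer* by any island.
Ordinary QR to a clause-peripheral position gives the wide-scope LF for the lower DP.

Yes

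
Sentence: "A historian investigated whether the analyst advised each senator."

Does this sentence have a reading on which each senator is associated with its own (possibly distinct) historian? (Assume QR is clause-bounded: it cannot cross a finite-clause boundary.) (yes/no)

No

The paraphrase describes the scope ordering *each senator* > *a historian*.
The DP *each senator* is contained in the embedded question *whether the analyst advised each senator*.
An indirect question is a wh-island; the filled [Spec,CP] blocks QR across the CP edge.
So *each senator* cannot raise high enough to outscope *a historian*; only the surface ordering *a historian* > *each senator* is available.
(Only the surface reading survives: one fixed historian with respect to all the relevant senators.)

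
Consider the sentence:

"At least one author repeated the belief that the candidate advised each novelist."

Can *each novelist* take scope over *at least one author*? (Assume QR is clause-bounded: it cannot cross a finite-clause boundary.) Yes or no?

Structurally, *each novelist* is inside the complex NP *the belief that the candidate advised each novelist*.
The Complex NP Constraint bars QR out of the complement clause of a noun.
So *each novelist* cannot raise high enough to outscope *at least one author*; only the surface ordering *at least one author* > *each novelist* is available.

No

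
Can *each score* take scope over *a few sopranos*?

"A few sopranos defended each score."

Yes

*a few sopranos* and *each score* are co-arguments of the matrix verb, with nothing but a clause-internal boundary between them.
No island intervenes, so both surface and inverse scope are derivable.
The sentence is scopally ambiguous between *a few sopranos* > *each score* and *each score* > *a few sopranos*.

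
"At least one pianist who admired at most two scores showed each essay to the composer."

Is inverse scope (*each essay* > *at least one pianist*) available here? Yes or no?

*each essay* sits in the matrix clause, not in the relative clause on *at least one pianist*.
Clause-internal QR can adjoin the lower DP above the subject, yielding the inverse reading.

Yes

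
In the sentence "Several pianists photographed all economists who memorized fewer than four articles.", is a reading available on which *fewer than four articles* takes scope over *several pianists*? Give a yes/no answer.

No

*fewer than four articles* is embedded in the relative clause *who memorized fewer than four articles* modifying *all economists*.
Relative clauses are scope islands: a quantifier cannot QR out of a relative clause to take scope in the matrix clause.
*fewer than four articles* > *several pianists* would require crossing that boundary, which is illicit.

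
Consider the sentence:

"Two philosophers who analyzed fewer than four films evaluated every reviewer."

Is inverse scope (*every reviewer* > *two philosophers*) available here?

Although the sentence contains a relative clause (*who analyzed fewer than four films*), *every reviewer* is outside it, in the matrix VP.
Ordinary QR to a clause-peripheral position gives the wide-scope LF for the lower DP.
Both orderings are possible: *two philosophers* > *every reviewer* and *every reviewer* > *two philosophers*.

Yes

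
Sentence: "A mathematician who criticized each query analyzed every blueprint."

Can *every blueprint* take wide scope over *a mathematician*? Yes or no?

*every blueprint* is a matrix argument; only *a mathematician* is modified by the relative clause *who criticized each query*, so the RC island is irrelevant to the target quantifier.
QR within a single clause is free, so the lower quantifier may take scope over the higher one.
So *every blueprint* > *a mathematician* is among the available readings.

Yes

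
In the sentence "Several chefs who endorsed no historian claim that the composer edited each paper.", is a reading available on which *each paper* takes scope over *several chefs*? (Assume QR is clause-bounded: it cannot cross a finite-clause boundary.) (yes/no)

No

*each paper* occurs within the finite complement clause *that the composer edited each paper*.
Under clause-bounded QR, a quantifier in an embedded finite clause cannot raise into the matrix clause.
There is no licit LF on which *each paper* c-commands *several chefs*.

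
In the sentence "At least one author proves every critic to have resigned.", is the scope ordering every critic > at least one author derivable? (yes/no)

Yes

The ECM infinitive is scope-transparent — *every critic* is free to raise above *at least one author*.
Clause-internal QR can adjoin the lower DP above the subject, yielding the inverse reading.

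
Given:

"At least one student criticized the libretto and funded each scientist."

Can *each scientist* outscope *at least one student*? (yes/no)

No

The target quantifier *each scientist* is part of one conjunct of the coordinate structure (*funded each scientist*).
Coordinate structures are islands for non-across-the-board movement, QR included.
*each scientist* is confined to the island and cannot take scope over *at least one student*.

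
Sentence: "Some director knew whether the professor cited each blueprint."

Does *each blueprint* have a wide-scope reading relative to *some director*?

No

Structurally, *each blueprint* is inside the embedded question *whether the professor cited each blueprint*.
The wh-island constraint blocks QR out of an embedded interrogative.
So the wide-scope reading for *each blueprint* is blocked.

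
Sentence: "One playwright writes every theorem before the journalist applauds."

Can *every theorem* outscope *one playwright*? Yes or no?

The adjunct island is irrelevant here — *every theorem* and *one playwright* are both in the matrix clause.
QR within a single clause is free, so the lower quantifier may take scope over the higher one.

Yes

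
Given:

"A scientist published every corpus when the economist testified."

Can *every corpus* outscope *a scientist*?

Yes

The adjunct island is irrelevant here — *every corpus* and *a scientist* are both in the matrix clause.
QR within a single clause is free, so the lower quantifier may take scope over the higher one.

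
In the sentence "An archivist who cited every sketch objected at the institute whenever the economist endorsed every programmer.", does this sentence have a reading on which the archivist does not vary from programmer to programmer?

Yes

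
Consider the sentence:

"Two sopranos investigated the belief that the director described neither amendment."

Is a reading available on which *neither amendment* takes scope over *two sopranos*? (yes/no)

*neither amendment* sits inside the complex NP *the belief that the director described neither amendment*.
A that-clause complement to a noun is an island; QR cannot cross the NP boundary.
So *neither amendment* cannot raise high enough to outscope *two sopranos*; only the surface ordering *two sopranos* > *neither amendment* is available.

No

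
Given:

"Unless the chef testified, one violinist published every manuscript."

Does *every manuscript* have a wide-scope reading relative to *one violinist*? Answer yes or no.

Yes

*every manuscript* is a matrix argument; the adjunct is an island but the target quantifier is outside it.
With no island boundary between them, the object can take inverse scope over the subject via ordinary QR within the clause.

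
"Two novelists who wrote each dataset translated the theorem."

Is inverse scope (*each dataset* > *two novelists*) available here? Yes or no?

*each dataset* sits inside the relative clause *who wrote each dataset*.
QR out of a relative clause is ruled out by the relative-clause island constraint.
So *each dataset* cannot raise high enough to outscope *two novelists*; only the surface ordering *two novelists* > *each dataset* is available.

No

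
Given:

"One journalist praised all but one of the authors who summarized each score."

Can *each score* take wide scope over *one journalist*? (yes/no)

No

The DP *each score* is contained in the relative clause *who summarized each score* modifying *all but one of the authors*.
Relative clauses are scope islands: a quantifier cannot QR out of a relative clause to take scope in the matrix clause.
*each score* is confined to the island and cannot take scope over *one journalist*.
(Only the surface reading survives: one fixed journalist with respect to all the relevant scores.)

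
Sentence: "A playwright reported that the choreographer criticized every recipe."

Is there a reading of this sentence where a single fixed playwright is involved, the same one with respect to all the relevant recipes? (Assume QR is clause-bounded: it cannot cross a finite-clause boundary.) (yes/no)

Yes

The paraphrase describes the scope ordering *a playwright* > *every recipe*.
Surface scope (*a playwright* > *every recipe*) is always derivable; islands only block QR, not in-situ interpretation.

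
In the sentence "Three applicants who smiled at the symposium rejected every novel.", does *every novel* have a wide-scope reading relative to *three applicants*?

Yes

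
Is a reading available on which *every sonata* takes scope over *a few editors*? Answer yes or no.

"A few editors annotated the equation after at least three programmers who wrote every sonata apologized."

*every sonata* sits inside the relative clause *who wrote every sonata*, which is itself inside the adjunct *after at least three programmers who wrote every sonata apologized*.
Even if one barrier were somehow void, the other would still block QR.
So *every sonata* cannot raise high enough to outscope *a few editors*; only the surface ordering *a few editors* > *every sonata* is available.

No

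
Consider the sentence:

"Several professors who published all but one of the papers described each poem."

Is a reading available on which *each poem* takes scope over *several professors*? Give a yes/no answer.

Yes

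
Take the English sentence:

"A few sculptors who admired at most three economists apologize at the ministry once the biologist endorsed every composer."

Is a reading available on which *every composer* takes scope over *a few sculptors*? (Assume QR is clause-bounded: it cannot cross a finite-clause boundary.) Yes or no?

No

*every composer* is embedded in the adjunct clause *once the biologist endorsed every composer*.
Adverbial clauses are not L-marked, so they are barriers for QR — the quantifier cannot escape the adjunct.
Hence only narrow scope for *every composer* (under *a few sculptors*) survives.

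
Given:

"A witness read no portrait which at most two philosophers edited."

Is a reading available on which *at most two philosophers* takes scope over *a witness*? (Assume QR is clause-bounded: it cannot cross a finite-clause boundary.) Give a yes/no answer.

The DP *at most two philosophers* is contained in the relative clause *which at most two philosophers edited* modifying *no portrait*.
Relative clauses are scope islands: a quantifier cannot QR out of a relative clause to take scope in the matrix clause.
The inverse ordering *at most two philosophers* > *a witness* is therefore underivable.

No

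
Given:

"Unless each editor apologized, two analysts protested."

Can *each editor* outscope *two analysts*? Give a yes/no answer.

No

Structurally, *each editor* is inside the adjunct clause *unless each editor apologized*.
Adjuncts are opaque for quantifier raising; a quantifier in an adjunct stays inside it.
So *each editor* cannot raise to a position above *two analysts*.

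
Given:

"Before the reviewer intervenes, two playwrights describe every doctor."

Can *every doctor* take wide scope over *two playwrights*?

Yes

The adjunct island is irrelevant here — *every doctor* and *two playwrights* are both in the matrix clause.
Clause-internal QR can adjoin the lower DP above the subject, yielding the inverse reading.
So *every doctor* > *two playwrights* is among the available readings.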